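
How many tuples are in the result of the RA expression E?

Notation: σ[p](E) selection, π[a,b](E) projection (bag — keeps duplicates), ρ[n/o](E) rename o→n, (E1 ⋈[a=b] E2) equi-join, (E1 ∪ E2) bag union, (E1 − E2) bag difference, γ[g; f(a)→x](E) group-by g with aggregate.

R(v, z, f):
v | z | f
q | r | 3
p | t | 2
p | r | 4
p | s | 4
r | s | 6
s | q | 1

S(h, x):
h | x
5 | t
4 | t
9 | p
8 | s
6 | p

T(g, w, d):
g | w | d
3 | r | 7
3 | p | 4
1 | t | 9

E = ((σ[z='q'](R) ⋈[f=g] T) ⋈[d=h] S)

Row counts bottom-up:
  R → 6
  σ[z='q'](R) → 1
  T → 3
  (σ[z='q'](R) ⋈[f=g] T) → 1
  S → 5
  ((σ[z='q'](R) ⋈[f=g] T) ⋈[d=h] S) → 1

|E| = 1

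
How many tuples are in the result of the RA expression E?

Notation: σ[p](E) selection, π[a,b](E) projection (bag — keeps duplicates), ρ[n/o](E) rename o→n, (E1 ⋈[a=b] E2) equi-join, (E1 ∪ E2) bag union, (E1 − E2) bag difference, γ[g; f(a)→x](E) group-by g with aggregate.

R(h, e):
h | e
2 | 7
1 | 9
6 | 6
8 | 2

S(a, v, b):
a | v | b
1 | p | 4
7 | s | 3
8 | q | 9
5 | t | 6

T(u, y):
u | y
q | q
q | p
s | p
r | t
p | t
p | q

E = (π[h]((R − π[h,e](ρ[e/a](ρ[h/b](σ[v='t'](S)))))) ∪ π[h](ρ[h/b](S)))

Stepwise |·|:
  R → 4
  S → 4
  σ[v='t'](S) → 1
  ρ[h/b](σ[v='t'](S)) → 1
  ρ[e/a](ρ[h/b](σ[v='t'](S))) → 1
  π[h,e](ρ[e/a](ρ[h/b](σ[v='t'](S)))) → 1
  (R − π[h,e](ρ[e/a](ρ[h/b](σ[v='t'](S))))) → 4
  π[h]((R − π[h,e](ρ[e/a](ρ[h/b](σ[v='t'](S)))))) → 4
  S → 4
  ρ[h/b](S) → 4
  π[h](ρ[h/b](S)) → 4
  (π[h]((R − π[h,e](ρ[e/a](ρ[h/b](σ[v='t'](S)))))) ∪ π[h](ρ[h/b](S))) → 8

|E| = 8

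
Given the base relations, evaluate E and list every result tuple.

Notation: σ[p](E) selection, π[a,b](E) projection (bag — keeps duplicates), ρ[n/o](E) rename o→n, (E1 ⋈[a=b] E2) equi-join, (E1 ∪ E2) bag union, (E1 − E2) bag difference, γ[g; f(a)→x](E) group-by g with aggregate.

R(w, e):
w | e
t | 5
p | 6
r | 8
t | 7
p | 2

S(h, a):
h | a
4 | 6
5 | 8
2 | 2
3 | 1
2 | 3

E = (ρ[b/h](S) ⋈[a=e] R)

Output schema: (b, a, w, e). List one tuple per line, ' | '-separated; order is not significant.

Stepwise |·|:
  S → 5
  ρ[b/h](S) → 5
  R → 5
  (ρ[b/h](S) ⋈[a=e] R) → 3

== RESULT ==
b | a | w | e
2 | 2 | p | 2
4 | 6 | p | 6
5 | 8 | r | 8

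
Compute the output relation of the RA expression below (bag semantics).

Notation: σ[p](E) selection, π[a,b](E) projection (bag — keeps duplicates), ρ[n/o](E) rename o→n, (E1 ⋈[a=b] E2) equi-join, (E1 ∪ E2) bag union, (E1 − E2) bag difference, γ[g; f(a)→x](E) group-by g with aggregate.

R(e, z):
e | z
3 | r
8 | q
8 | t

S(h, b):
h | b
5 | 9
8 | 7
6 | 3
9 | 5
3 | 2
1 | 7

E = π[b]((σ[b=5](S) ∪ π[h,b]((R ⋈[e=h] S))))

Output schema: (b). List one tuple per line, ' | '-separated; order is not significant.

Per-node cardinality:
  S → 6
  σ[b=5](S) → 1
  R → 3
  S → 6
  (R ⋈[e=h] S) → 3
  π[h,b]((R ⋈[e=h] S)) → 3
  (σ[b=5](S) ∪ π[h,b]((R ⋈[e=h] S))) → 4
  π[b]((σ[b=5](S) ∪ π[h,b]((R ⋈[e=h] S)))) → 4

== RESULT ==
b
2
5
7
7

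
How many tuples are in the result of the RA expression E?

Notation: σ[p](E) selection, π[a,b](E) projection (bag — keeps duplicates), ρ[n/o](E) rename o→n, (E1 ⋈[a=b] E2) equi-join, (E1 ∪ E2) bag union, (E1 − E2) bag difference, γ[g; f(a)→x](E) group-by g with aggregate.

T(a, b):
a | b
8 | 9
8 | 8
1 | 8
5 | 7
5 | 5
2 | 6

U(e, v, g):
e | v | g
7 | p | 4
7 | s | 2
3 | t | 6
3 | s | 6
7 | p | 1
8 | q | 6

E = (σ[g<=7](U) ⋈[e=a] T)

Row counts bottom-up:
  U → 6
  σ[g<=7](U) → 6
  T → 6
  (σ[g<=7](U) ⋈[e=a] T) → 2

|E| = 2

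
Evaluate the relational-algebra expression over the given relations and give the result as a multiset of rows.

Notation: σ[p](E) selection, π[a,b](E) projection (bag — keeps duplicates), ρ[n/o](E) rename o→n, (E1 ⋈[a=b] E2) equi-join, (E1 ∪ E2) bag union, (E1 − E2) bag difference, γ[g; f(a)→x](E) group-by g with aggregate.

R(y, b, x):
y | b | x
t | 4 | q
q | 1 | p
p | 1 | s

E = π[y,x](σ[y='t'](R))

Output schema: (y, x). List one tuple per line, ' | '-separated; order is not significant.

Row counts bottom-up:
  R → 3
  σ[y='t'](R) → 1
  π[y,x](σ[y='t'](R)) → 1

== RESULT ==
y | x
t | q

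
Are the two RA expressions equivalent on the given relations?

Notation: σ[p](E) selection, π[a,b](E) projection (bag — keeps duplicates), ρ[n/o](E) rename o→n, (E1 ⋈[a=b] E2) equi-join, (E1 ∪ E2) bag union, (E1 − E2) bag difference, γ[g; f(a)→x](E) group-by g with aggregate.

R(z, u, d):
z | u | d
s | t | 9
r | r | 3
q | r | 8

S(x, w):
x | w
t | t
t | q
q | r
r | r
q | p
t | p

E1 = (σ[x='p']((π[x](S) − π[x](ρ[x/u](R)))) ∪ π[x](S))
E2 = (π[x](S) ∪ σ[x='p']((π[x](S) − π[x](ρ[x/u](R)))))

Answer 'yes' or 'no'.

E1 per-node cardinality:
  S → 6
  π[x](S) → 6
  R → 3
  ρ[x/u](R) → 3
  π[x](ρ[x/u](R)) → 3
  (π[x](S) − π[x](ρ[x/u](R))) → 4
  σ[x='p']((π[x](S) − π[x](ρ[x/u](R)))) → 0
  S → 6
  π[x](S) → 6
  (σ[x='p']((π[x](S) − π[x](ρ[x/u](R)))) ∪ π[x](S)) → 6
E2 per-node cardinality:
  S → 6
  π[x](S) → 6
  S → 6
  π[x](S) → 6
  R → 3
  ρ[x/u](R) → 3
  π[x](ρ[x/u](R)) → 3
  (π[x](S) − π[x](ρ[x/u](R))) → 4
  σ[x='p']((π[x](S) − π[x](ρ[x/u](R)))) → 0
  (π[x](S) ∪ σ[x='p']((π[x](S) − π[x](ρ[x/u](R))))) → 6

E1 and E2 produce the same multiset:
x
q
q
r
t
t
t

yes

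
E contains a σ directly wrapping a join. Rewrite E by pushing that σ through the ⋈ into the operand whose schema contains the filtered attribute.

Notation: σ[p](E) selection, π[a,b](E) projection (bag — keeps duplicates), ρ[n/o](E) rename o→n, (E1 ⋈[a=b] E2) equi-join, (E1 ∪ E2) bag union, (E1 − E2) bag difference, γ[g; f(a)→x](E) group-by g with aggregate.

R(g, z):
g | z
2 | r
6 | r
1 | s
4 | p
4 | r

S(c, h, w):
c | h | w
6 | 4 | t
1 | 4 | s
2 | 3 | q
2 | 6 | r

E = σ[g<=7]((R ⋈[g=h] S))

σ filters on g, owned by the left side.
E' = (σ[g<=7](R) ⋈[g=h] S)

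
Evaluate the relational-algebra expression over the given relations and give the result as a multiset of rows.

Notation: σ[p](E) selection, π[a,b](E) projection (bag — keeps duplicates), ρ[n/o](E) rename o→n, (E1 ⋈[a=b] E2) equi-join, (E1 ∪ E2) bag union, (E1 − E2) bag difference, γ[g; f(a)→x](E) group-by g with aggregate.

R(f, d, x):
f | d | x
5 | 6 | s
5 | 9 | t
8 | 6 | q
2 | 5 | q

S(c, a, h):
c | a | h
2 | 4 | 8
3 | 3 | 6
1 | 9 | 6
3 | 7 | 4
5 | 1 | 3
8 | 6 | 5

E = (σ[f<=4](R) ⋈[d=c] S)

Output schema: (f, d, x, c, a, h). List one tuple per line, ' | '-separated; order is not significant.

Subexpression sizes:
  R → 4
  σ[f<=4](R) → 1
  S → 6
  (σ[f<=4](R) ⋈[d=c] S) → 1

== RESULT ==
f | d | x | c | a | h
2 | 5 | q | 5 | 1 | 3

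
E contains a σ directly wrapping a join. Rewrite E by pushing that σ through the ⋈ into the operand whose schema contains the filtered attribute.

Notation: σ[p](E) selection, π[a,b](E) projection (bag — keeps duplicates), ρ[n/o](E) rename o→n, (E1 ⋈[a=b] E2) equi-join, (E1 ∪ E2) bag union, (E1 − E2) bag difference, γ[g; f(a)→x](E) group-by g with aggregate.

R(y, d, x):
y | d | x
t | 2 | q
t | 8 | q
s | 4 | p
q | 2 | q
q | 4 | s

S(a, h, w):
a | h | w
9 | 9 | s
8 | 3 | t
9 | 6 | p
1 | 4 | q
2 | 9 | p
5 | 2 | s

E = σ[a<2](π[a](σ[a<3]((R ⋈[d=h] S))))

σ filters on a, owned by the right side.
E' = σ[a<2](π[a]((R ⋈[d=h] σ[a<3](S))))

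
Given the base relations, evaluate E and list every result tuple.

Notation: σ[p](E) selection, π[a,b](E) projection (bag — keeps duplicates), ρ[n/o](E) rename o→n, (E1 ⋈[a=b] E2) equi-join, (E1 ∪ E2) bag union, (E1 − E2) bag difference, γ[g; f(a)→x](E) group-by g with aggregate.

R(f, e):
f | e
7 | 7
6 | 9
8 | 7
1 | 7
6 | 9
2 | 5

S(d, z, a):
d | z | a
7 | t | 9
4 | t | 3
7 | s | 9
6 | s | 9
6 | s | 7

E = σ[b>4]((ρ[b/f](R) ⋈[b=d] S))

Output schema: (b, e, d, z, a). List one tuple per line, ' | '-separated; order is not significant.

Subexpression sizes:
  R → 6
  ρ[b/f](R) → 6
  S → 5
  (ρ[b/f](R) ⋈[b=d] S) → 6
  σ[b>4]((ρ[b/f](R) ⋈[b=d] S)) → 6

== RESULT ==
b | e | d | z | a
6 | 9 | 6 | s | 7
6 | 9 | 6 | s | 7
6 | 9 | 6 | s | 9
6 | 9 | 6 | s | 9
7 | 7 | 7 | s | 9
7 | 7 | 7 | t | 9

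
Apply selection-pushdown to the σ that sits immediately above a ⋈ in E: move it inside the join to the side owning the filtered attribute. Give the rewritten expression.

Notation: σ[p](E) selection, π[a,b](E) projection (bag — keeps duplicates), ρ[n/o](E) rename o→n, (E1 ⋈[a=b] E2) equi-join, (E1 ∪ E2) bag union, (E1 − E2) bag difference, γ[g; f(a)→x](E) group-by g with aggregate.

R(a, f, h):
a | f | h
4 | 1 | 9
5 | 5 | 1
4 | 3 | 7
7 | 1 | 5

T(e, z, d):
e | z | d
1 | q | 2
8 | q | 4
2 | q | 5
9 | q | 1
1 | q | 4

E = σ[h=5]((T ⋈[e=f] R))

σ filters on h, owned by the right side.
E' = (T ⋈[e=f] σ[h=5](R))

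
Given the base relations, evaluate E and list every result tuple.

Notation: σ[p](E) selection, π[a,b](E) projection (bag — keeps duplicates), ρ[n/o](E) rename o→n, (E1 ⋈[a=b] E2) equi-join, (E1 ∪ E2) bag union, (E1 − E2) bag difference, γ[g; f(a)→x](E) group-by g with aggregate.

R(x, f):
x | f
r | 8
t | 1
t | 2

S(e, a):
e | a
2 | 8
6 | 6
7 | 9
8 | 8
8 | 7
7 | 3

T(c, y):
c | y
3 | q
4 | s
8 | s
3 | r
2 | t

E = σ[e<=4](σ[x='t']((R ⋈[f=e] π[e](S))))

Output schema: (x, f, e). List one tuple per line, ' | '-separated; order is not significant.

Stepwise |·|:
  R → 3
  S → 6
  π[e](S) → 6
  (R ⋈[f=e] π[e](S)) → 3
  σ[x='t']((R ⋈[f=e] π[e](S))) → 1
  σ[e<=4](σ[x='t']((R ⋈[f=e] π[e](S)))) → 1

== RESULT ==
x | f | e
t | 2 | 2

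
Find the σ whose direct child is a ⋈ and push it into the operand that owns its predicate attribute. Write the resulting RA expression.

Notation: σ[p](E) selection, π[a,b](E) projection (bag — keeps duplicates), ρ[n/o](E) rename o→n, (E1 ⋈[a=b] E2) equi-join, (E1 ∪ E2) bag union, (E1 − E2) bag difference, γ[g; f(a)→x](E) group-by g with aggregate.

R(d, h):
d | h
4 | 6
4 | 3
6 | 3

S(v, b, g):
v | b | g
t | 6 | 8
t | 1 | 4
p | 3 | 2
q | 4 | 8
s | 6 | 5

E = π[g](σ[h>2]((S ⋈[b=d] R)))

σ filters on h, owned by the right side.
E' = π[g]((S ⋈[b=d] σ[h>2](R)))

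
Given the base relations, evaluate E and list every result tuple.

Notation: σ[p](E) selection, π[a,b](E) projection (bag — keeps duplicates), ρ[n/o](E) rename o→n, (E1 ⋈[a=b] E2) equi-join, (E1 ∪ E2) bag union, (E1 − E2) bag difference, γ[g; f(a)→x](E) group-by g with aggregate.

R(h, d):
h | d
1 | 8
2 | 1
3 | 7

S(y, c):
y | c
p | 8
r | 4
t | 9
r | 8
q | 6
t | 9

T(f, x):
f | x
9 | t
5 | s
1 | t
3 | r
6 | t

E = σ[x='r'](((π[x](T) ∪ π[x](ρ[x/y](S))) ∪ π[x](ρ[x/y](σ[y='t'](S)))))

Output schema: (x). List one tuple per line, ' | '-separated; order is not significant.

Subexpression sizes:
  T → 5
  π[x](T) → 5
  S → 6
  ρ[x/y](S) → 6
  π[x](ρ[x/y](S)) → 6
  (π[x](T) ∪ π[x](ρ[x/y](S))) → 11
  S → 6
  σ[y='t'](S) → 2
  ρ[x/y](σ[y='t'](S)) → 2
  π[x](ρ[x/y](σ[y='t'](S))) → 2
  ((π[x](T) ∪ π[x](ρ[x/y](S))) ∪ π[x](ρ[x/y](σ[y='t'](S)))) → 13
  σ[x='r'](((π[x](T) ∪ π[x](ρ[x/y](S))) ∪ π[x](ρ[x/y](σ[y='t'](S))))) → 3

== RESULT ==
x
r
r
r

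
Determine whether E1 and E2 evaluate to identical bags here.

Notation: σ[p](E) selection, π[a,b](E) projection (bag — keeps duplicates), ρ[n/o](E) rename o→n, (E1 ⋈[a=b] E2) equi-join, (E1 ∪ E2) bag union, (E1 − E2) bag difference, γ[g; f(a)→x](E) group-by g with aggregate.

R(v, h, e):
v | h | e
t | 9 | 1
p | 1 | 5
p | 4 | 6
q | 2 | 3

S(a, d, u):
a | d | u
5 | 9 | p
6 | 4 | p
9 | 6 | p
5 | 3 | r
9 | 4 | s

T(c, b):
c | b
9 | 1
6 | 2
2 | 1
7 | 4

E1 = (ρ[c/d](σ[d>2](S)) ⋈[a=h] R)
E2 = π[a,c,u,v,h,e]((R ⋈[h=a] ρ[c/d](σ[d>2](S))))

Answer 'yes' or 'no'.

E1 subexpression sizes:
  S → 5
  σ[d>2](S) → 5
  ρ[c/d](σ[d>2](S)) → 5
  R → 4
  (ρ[c/d](σ[d>2](S)) ⋈[a=h] R) → 2
E2 subexpression sizes:
  R → 4
  S → 5
  σ[d>2](S) → 5
  ρ[c/d](σ[d>2](S)) → 5
  (R ⋈[h=a] ρ[c/d](σ[d>2](S))) → 2
  π[a,c,u,v,h,e]((R ⋈[h=a] ρ[c/d](σ[d>2](S)))) → 2

E1 and E2 produce the same multiset:
a | c | u | v | h | e
9 | 4 | s | t | 9 | 1
9 | 6 | p | t | 9 | 1

yes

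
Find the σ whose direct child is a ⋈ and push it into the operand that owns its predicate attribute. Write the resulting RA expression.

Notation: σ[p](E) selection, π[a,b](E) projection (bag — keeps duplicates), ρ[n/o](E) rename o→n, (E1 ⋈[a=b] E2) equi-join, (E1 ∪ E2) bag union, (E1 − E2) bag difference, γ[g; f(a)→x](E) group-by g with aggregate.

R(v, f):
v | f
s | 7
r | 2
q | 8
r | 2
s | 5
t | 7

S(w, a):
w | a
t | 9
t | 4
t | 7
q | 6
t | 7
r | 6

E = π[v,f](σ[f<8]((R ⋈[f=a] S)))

σ filters on f, owned by the left side.
E' = π[v,f]((σ[f<8](R) ⋈[f=a] S))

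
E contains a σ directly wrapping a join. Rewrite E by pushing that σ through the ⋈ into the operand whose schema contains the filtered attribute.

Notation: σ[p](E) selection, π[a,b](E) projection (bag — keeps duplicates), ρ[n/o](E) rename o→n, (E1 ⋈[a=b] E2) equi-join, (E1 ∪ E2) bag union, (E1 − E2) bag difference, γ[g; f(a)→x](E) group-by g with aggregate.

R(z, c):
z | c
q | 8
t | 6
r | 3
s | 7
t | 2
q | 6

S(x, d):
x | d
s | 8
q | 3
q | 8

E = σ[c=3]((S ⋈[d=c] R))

σ filters on c, owned by the right side.
E' = (S ⋈[d=c] σ[c=3](R))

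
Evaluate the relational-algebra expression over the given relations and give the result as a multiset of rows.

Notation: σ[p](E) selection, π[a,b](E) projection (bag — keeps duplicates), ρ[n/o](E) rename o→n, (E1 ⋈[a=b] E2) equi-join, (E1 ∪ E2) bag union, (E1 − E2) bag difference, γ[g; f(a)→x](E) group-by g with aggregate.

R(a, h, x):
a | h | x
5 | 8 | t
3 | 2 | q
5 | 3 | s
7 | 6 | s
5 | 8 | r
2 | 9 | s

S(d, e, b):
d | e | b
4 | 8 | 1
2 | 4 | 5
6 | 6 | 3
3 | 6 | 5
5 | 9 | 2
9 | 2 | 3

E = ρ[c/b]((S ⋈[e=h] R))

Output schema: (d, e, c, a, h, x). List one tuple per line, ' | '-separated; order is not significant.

Row counts bottom-up:
  S → 6
  R → 6
  (S ⋈[e=h] R) → 6
  ρ[c/b]((S ⋈[e=h] R)) → 6

== RESULT ==
d | e | c | a | h | x
3 | 6 | 5 | 7 | 6 | s
4 | 8 | 1 | 5 | 8 | r
4 | 8 | 1 | 5 | 8 | t
5 | 9 | 2 | 2 | 9 | s
6 | 6 | 3 | 7 | 6 | s
9 | 2 | 3 | 3 | 2 | q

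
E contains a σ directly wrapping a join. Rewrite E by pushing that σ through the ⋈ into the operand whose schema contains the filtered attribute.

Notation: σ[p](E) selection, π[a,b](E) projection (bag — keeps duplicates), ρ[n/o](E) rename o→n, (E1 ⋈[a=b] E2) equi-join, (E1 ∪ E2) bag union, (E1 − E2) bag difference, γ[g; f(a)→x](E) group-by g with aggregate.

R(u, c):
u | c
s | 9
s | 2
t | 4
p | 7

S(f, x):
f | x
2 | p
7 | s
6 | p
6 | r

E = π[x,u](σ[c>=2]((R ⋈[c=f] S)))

σ filters on c, owned by the left side.
E' = π[x,u]((σ[c>=2](R) ⋈[c=f] S))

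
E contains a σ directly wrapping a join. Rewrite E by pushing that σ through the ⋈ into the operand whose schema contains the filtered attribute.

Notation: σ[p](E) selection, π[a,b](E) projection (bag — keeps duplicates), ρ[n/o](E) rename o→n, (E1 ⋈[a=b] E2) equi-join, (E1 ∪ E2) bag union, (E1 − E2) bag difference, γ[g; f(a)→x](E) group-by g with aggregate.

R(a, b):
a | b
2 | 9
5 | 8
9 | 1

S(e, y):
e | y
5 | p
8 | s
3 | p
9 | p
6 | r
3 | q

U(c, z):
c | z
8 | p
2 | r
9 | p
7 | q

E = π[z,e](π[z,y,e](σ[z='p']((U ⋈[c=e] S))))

σ filters on z, owned by the left side.
E' = π[z,e](π[z,y,e]((σ[z='p'](U) ⋈[c=e] S)))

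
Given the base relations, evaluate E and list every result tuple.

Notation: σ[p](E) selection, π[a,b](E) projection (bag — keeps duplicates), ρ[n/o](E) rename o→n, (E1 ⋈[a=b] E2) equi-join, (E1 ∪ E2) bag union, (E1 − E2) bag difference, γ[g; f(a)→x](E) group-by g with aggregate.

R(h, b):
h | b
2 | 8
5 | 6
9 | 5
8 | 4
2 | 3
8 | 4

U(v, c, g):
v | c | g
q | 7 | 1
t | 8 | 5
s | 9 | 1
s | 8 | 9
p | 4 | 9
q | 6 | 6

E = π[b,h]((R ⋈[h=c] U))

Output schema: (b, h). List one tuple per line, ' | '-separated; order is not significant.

Per-node cardinality:
  R → 6
  U → 6
  (R ⋈[h=c] U) → 5
  π[b,h]((R ⋈[h=c] U)) → 5

== RESULT ==
b | h
4 | 8
4 | 8
4 | 8
4 | 8
5 | 9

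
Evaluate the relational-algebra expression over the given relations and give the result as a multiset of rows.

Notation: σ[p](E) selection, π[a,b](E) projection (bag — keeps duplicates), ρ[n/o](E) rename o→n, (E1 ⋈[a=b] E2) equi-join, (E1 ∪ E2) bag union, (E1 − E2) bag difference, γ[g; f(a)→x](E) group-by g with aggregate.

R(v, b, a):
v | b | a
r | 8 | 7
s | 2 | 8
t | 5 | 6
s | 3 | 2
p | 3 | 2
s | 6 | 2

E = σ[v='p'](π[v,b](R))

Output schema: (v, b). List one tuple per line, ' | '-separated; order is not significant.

Row counts bottom-up:
  R → 6
  π[v,b](R) → 6
  σ[v='p'](π[v,b](R)) → 1

== RESULT ==
v | b
p | 3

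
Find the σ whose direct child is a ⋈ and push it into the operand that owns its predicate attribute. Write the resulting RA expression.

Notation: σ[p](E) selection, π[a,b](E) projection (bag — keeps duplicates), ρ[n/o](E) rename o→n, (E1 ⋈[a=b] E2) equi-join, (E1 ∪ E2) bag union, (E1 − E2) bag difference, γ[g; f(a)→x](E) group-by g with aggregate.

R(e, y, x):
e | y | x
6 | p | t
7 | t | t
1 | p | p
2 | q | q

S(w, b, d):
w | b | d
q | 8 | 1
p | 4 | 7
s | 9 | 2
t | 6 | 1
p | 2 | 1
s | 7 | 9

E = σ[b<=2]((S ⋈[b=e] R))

σ filters on b, owned by the left side.
E' = (σ[b<=2](S) ⋈[b=e] R)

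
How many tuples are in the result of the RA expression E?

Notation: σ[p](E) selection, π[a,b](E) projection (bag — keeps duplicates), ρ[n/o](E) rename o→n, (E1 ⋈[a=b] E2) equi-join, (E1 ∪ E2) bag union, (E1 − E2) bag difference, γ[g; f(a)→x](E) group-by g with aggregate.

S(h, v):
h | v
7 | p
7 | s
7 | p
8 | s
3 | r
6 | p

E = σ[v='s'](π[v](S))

Per-node cardinality:
  S → 6
  π[v](S) → 6
  σ[v='s'](π[v](S)) → 2

|E| = 2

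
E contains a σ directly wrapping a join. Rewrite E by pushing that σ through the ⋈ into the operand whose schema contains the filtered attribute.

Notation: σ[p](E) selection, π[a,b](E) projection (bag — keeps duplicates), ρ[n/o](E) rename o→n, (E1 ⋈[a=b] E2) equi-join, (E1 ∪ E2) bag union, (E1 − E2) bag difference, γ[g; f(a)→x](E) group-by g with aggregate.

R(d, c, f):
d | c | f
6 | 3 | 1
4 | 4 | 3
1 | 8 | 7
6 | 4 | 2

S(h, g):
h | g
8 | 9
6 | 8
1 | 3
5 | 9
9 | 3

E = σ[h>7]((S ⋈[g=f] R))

σ filters on h, owned by the left side.
E' = (σ[h>7](S) ⋈[g=f] R)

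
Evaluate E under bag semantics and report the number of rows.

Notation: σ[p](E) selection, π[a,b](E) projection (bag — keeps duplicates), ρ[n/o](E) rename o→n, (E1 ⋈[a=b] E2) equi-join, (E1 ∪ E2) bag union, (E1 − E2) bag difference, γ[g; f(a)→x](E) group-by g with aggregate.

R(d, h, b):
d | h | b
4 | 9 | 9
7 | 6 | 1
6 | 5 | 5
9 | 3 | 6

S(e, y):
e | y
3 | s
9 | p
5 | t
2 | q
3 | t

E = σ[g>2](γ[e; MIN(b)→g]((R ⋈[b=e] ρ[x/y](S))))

Row counts bottom-up:
  R → 4
  S → 5
  ρ[x/y](S) → 5
  (R ⋈[b=e] ρ[x/y](S)) → 2
  γ[e; MIN(b)→g]((R ⋈[b=e] ρ[x/y](S))) → 2
  σ[g>2](γ[e; MIN(b)→g]((R ⋈[b=e] ρ[x/y](S)))) → 2

|E| = 2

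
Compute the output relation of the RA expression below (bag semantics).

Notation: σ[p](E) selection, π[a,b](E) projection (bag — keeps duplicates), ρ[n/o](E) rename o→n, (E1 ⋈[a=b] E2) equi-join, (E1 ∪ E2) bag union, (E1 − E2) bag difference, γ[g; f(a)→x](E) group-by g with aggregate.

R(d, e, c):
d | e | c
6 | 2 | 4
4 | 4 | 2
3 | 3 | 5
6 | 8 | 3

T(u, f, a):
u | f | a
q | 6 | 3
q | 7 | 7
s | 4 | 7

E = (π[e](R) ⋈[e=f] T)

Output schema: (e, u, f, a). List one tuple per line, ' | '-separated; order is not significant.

Stepwise |·|:
  R → 4
  π[e](R) → 4
  T → 3
  (π[e](R) ⋈[e=f] T) → 1

== RESULT ==
e | u | f | a
4 | s | 4 | 7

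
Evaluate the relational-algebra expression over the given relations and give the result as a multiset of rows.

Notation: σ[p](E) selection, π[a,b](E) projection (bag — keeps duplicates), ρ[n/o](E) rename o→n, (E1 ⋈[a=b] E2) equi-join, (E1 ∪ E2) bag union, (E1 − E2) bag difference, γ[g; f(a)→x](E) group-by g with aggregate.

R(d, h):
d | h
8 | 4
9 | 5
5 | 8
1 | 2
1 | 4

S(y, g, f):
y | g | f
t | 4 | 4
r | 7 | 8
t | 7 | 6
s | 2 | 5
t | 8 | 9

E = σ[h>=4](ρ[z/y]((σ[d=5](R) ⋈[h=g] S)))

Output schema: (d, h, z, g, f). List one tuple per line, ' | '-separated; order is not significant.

Stepwise |·|:
  R → 5
  σ[d=5](R) → 1
  S → 5
  (σ[d=5](R) ⋈[h=g] S) → 1
  ρ[z/y]((σ[d=5](R) ⋈[h=g] S)) → 1
  σ[h>=4](ρ[z/y]((σ[d=5](R) ⋈[h=g] S))) → 1

== RESULT ==
d | h | z | g | f
5 | 8 | t | 8 | 9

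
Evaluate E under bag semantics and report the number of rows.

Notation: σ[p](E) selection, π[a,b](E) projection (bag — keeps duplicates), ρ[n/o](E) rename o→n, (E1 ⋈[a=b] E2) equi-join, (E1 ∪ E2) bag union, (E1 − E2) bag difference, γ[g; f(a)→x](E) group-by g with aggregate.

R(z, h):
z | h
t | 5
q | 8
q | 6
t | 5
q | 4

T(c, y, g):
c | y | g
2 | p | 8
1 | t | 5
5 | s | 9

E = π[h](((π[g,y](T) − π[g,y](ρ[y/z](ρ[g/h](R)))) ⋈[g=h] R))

Subexpression sizes:
  T → 3
  π[g,y](T) → 3
  R → 5
  ρ[g/h](R) → 5
  ρ[y/z](ρ[g/h](R)) → 5
  π[g,y](ρ[y/z](ρ[g/h](R))) → 5
  (π[g,y](T) − π[g,y](ρ[y/z](ρ[g/h](R)))) → 2
  R → 5
  ((π[g,y](T) − π[g,y](ρ[y/z](ρ[g/h](R)))) ⋈[g=h] R) → 1
  π[h](((π[g,y](T) − π[g,y](ρ[y/z](ρ[g/h](R)))) ⋈[g=h] R)) → 1

|E| = 1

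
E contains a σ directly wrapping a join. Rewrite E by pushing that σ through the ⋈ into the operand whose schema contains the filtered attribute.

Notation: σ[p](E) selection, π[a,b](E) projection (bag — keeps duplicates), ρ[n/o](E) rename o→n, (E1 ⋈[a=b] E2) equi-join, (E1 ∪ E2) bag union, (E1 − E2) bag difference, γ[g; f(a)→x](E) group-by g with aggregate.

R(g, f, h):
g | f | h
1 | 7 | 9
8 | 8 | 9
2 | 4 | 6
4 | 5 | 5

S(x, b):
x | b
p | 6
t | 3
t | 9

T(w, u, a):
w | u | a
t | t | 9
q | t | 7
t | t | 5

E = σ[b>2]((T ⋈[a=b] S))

σ filters on b, owned by the right side.
E' = (T ⋈[a=b] σ[b>2](S))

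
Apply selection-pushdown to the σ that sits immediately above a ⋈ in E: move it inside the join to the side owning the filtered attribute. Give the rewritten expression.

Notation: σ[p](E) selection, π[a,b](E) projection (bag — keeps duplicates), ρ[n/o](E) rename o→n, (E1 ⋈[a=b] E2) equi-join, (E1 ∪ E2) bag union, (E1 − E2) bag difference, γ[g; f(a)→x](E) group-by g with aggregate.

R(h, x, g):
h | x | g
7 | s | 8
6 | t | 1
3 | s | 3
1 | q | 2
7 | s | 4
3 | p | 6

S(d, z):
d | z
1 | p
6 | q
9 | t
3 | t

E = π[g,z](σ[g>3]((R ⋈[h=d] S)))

σ filters on g, owned by the left side.
E' = π[g,z]((σ[g>3](R) ⋈[h=d] S))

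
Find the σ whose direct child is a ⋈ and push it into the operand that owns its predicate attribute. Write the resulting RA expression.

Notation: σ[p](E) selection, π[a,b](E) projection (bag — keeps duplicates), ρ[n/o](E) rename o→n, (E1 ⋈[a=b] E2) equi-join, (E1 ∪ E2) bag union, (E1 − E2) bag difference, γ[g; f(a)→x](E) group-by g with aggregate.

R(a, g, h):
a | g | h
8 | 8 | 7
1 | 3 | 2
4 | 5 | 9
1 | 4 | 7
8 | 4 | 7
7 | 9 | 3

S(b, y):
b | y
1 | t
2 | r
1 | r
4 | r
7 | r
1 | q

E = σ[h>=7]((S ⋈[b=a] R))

σ filters on h, owned by the right side.
E' = (S ⋈[b=a] σ[h>=7](R))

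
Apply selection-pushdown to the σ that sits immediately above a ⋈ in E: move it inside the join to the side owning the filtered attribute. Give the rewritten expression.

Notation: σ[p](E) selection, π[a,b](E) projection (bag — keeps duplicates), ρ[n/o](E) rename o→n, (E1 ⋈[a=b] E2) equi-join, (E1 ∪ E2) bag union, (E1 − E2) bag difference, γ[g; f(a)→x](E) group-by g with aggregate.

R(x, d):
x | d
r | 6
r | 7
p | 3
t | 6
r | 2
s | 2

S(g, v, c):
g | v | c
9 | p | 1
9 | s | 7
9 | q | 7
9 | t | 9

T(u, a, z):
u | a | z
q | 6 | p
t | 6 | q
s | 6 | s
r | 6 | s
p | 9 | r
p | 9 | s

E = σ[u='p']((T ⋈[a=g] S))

σ filters on u, owned by the left side.
E' = (σ[u='p'](T) ⋈[a=g] S)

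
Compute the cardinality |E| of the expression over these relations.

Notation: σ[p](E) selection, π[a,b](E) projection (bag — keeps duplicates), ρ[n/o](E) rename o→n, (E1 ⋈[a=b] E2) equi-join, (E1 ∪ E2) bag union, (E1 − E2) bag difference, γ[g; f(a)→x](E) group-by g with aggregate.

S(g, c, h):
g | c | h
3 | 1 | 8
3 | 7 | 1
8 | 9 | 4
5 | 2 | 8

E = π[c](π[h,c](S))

Row counts bottom-up:
  S → 4
  π[h,c](S) → 4
  π[c](π[h,c](S)) → 4

|E| = 4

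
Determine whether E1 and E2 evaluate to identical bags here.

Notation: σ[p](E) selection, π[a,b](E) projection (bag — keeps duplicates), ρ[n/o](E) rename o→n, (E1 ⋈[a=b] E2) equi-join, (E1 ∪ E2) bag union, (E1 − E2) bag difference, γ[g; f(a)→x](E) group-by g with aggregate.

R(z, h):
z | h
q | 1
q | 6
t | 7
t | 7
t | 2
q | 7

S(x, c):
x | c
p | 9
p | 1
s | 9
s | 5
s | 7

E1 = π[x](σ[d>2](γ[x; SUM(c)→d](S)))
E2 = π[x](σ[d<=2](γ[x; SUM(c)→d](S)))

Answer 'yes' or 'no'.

E1 subexpression sizes:
  S → 5
  γ[x; SUM(c)→d](S) → 2
  σ[d>2](γ[x; SUM(c)→d](S)) → 2
  π[x](σ[d>2](γ[x; SUM(c)→d](S))) → 2
E2 subexpression sizes:
  S → 5
  γ[x; SUM(c)→d](S) → 2
  σ[d<=2](γ[x; SUM(c)→d](S)) → 0
  π[x](σ[d<=2](γ[x; SUM(c)→d](S))) → 0

E1 result:
x
p
s
E2 result:
x
(0 rows)
Witness: ('p',) appears 1× in E1 but 0× in E2.

no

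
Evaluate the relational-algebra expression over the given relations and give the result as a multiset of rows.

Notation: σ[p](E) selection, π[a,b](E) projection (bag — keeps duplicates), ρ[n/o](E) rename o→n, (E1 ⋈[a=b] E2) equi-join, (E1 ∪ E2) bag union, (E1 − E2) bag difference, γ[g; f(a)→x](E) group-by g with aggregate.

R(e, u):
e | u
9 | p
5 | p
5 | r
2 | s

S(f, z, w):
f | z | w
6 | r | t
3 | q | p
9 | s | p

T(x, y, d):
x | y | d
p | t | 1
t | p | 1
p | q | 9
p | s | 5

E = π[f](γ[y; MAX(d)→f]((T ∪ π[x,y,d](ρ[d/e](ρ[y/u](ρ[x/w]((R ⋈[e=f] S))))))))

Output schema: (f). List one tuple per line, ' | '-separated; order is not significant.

Subexpression sizes:
  T → 4
  R → 4
  S → 3
  (R ⋈[e=f] S) → 1
  ρ[x/w]((R ⋈[e=f] S)) → 1
  ρ[y/u](ρ[x/w]((R ⋈[e=f] S))) → 1
  ρ[d/e](ρ[y/u](ρ[x/w]((R ⋈[e=f] S)))) → 1
  π[x,y,d](ρ[d/e](ρ[y/u](ρ[x/w]((R ⋈[e=f] S))))) → 1
  (T ∪ π[x,y,d](ρ[d/e](ρ[y/u](ρ[x/w]((R ⋈[e=f] S)))))) → 5
  γ[y; MAX(d)→f]((T ∪ π[x,y,d](ρ[d/e](ρ[y/u](ρ[x/w]((R ⋈[e=f] S))))))) → 4
  π[f](γ[y; MAX(d)→f]((T ∪ π[x,y,d](ρ[d/e](ρ[y/u](ρ[x/w]((R ⋈[e=f] S)))))))) → 4

== RESULT ==
f
1
5
9
9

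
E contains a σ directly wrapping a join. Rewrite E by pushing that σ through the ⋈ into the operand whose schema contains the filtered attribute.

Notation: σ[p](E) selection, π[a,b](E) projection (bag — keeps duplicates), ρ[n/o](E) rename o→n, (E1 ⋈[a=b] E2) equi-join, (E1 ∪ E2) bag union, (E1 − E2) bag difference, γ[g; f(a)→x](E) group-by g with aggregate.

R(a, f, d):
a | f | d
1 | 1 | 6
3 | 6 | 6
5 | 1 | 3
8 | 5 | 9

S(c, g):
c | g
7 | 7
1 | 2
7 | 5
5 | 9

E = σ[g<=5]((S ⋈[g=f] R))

σ filters on g, owned by the left side.
E' = (σ[g<=5](S) ⋈[g=f] R)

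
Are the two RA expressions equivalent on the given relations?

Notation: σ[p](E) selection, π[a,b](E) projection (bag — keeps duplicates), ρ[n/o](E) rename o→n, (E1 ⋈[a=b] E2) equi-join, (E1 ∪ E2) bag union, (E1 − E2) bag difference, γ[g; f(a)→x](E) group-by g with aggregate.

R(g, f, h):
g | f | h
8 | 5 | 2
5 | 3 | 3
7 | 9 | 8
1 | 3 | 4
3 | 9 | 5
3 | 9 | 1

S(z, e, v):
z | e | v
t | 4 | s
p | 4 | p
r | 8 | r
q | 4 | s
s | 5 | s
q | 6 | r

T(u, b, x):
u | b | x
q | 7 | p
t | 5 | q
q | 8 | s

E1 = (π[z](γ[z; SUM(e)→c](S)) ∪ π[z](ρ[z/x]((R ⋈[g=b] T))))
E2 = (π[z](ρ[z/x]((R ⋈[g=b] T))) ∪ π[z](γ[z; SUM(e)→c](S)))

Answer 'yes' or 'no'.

E1 stepwise |·|:
  S → 6
  γ[z; SUM(e)→c](S) → 5
  π[z](γ[z; SUM(e)→c](S)) → 5
  R → 6
  T → 3
  (R ⋈[g=b] T) → 3
  ρ[z/x]((R ⋈[g=b] T)) → 3
  π[z](ρ[z/x]((R ⋈[g=b] T))) → 3
  (π[z](γ[z; SUM(e)→c](S)) ∪ π[z](ρ[z/x]((R ⋈[g=b] T)))) → 8
E2 stepwise |·|:
  R → 6
  T → 3
  (R ⋈[g=b] T) → 3
  ρ[z/x]((R ⋈[g=b] T)) → 3
  π[z](ρ[z/x]((R ⋈[g=b] T))) → 3
  S → 6
  γ[z; SUM(e)→c](S) → 5
  π[z](γ[z; SUM(e)→c](S)) → 5
  (π[z](ρ[z/x]((R ⋈[g=b] T))) ∪ π[z](γ[z; SUM(e)→c](S))) → 8

E1 and E2 produce the same multiset:
z
p
p
q
q
r
s
s
t

yes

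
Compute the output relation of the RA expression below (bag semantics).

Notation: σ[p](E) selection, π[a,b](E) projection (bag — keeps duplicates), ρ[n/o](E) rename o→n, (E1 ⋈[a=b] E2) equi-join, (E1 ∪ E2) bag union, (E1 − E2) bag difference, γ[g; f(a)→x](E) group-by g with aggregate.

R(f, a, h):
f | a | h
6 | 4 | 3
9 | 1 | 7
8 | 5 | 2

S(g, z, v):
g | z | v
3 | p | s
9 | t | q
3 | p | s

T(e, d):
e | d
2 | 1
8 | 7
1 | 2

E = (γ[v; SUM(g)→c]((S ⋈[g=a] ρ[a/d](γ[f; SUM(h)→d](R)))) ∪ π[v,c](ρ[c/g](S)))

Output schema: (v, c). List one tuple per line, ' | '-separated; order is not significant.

Subexpression sizes:
  S → 3
  R → 3
  γ[f; SUM(h)→d](R) → 3
  ρ[a/d](γ[f; SUM(h)→d](R)) → 3
  (S ⋈[g=a] ρ[a/d](γ[f; SUM(h)→d](R))) → 2
  γ[v; SUM(g)→c]((S ⋈[g=a] ρ[a/d](γ[f; SUM(h)→d](R)))) → 1
  S → 3
  ρ[c/g](S) → 3
  π[v,c](ρ[c/g](S)) → 3
  (γ[v; SUM(g)→c]((S ⋈[g=a] ρ[a/d](γ[f; SUM(h)→d](R)))) ∪ π[v,c](ρ[c/g](S))) → 4

== RESULT ==
v | c
q | 9
s | 3
s | 3
s | 6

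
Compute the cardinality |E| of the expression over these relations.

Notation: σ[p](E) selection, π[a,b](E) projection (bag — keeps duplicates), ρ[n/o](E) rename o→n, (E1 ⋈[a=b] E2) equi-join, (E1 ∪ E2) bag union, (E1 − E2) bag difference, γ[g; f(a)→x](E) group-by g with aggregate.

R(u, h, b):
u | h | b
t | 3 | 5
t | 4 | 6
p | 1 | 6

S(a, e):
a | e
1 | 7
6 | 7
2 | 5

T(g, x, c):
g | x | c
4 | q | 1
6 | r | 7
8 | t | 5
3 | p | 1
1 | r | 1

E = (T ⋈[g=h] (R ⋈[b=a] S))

Stepwise |·|:
  T → 5
  R → 3
  S → 3
  (R ⋈[b=a] S) → 2
  (T ⋈[g=h] (R ⋈[b=a] S)) → 2

|E| = 2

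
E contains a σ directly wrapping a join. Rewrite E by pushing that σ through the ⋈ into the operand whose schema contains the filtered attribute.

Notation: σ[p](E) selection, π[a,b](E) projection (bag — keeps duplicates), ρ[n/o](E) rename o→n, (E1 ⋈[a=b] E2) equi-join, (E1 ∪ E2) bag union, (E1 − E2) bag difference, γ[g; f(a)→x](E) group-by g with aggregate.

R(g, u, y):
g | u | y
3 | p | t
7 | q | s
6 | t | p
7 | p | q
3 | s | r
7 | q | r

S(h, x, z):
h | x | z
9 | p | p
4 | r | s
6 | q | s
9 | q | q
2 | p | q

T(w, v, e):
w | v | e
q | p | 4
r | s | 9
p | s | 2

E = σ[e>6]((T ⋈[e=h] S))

σ filters on e, owned by the left side.
E' = (σ[e>6](T) ⋈[e=h] S)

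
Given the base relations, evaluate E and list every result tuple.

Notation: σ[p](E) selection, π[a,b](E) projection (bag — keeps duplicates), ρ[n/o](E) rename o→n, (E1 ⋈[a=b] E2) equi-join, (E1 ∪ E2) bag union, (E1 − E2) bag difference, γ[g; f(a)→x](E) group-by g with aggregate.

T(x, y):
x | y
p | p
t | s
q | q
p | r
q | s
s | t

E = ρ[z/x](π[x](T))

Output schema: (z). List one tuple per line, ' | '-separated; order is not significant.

Stepwise |·|:
  T → 6
  π[x](T) → 6
  ρ[z/x](π[x](T)) → 6

== RESULT ==
z
p
p
q
q
s
t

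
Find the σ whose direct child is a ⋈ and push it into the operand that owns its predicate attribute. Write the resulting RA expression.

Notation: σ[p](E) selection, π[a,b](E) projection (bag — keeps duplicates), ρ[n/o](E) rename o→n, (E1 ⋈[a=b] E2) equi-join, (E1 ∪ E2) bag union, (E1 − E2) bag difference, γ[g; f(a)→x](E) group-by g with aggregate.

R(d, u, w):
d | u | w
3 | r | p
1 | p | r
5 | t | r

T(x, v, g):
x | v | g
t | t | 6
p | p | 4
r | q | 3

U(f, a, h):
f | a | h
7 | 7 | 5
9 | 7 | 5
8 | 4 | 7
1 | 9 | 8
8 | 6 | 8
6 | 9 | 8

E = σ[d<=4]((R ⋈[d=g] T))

σ filters on d, owned by the left side.
E' = (σ[d<=4](R) ⋈[d=g] T)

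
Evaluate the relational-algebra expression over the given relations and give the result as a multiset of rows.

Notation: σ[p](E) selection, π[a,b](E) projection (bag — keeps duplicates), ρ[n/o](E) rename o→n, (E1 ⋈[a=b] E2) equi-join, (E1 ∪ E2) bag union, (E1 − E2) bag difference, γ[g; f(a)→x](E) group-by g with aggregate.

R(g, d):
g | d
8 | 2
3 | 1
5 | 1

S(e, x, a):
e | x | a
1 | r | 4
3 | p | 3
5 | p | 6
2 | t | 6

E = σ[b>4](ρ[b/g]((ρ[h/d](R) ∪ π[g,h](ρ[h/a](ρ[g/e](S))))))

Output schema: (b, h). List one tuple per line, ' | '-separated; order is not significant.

Per-node cardinality:
  R → 3
  ρ[h/d](R) → 3
  S → 4
  ρ[g/e](S) → 4
  ρ[h/a](ρ[g/e](S)) → 4
  π[g,h](ρ[h/a](ρ[g/e](S))) → 4
  (ρ[h/d](R) ∪ π[g,h](ρ[h/a](ρ[g/e](S)))) → 7
  ρ[b/g]((ρ[h/d](R) ∪ π[g,h](ρ[h/a](ρ[g/e](S))))) → 7
  σ[b>4](ρ[b/g]((ρ[h/d](R) ∪ π[g,h](ρ[h/a](ρ[g/e](S)))))) → 3

== RESULT ==
b | h
5 | 1
5 | 6
8 | 2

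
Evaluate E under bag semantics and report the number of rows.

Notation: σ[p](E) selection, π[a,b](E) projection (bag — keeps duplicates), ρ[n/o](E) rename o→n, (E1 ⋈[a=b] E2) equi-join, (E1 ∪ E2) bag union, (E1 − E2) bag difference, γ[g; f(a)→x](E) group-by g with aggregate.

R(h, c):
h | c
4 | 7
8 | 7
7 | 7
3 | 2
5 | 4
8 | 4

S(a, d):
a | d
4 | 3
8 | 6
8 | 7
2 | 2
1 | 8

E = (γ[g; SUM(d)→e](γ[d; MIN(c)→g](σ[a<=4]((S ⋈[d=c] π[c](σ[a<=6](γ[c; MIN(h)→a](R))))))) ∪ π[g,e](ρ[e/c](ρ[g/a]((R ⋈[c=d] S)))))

Subexpression sizes:
  S → 5
  R → 6
  γ[c; MIN(h)→a](R) → 3
  σ[a<=6](γ[c; MIN(h)→a](R)) → 3
  π[c](σ[a<=6](γ[c; MIN(h)→a](R))) → 3
  (S ⋈[d=c] π[c](σ[a<=6](γ[c; MIN(h)→a](R)))) → 2
  σ[a<=4]((S ⋈[d=c] π[c](σ[a<=6](γ[c; MIN(h)→a](R))))) → 1
  γ[d; MIN(c)→g](σ[a<=4]((S ⋈[d=c] π[c](σ[a<=6](γ[c; MIN(h)→a](R)))))) → 1
  γ[g; SUM(d)→e](γ[d; MIN(c)→g](σ[a<=4]((S ⋈[d=c] π[c](σ[a<=6](γ[c; MIN(h)→a](R))))))) → 1
  R → 6
  S → 5
  (R ⋈[c=d] S) → 4
  ρ[g/a]((R ⋈[c=d] S)) → 4
  ρ[e/c](ρ[g/a]((R ⋈[c=d] S))) → 4
  π[g,e](ρ[e/c](ρ[g/a]((R ⋈[c=d] S)))) → 4
  (γ[g; SUM(d)→e](γ[d; MIN(c)→g](σ[a<=4]((S ⋈[d=c] π[c](σ[a<=6](γ[c; MIN(h)→a](R))))))) ∪ π[g,e](ρ[e/c](ρ[g/a]((R ⋈[c=d] S))))) → 5

|E| = 5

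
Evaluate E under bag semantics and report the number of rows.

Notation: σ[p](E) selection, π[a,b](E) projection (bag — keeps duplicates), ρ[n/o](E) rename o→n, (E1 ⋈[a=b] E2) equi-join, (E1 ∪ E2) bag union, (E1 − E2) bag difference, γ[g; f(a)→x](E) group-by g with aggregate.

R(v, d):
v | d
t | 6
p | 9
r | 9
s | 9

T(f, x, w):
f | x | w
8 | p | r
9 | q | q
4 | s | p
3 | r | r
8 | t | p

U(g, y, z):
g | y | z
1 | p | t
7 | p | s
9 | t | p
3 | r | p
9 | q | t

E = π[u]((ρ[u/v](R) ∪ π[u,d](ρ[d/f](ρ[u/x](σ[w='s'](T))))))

Per-node cardinality:
  R → 4
  ρ[u/v](R) → 4
  T → 5
  σ[w='s'](T) → 0
  ρ[u/x](σ[w='s'](T)) → 0
  ρ[d/f](ρ[u/x](σ[w='s'](T))) → 0
  π[u,d](ρ[d/f](ρ[u/x](σ[w='s'](T)))) → 0
  (ρ[u/v](R) ∪ π[u,d](ρ[d/f](ρ[u/x](σ[w='s'](T))))) → 4
  π[u]((ρ[u/v](R) ∪ π[u,d](ρ[d/f](ρ[u/x](σ[w='s'](T)))))) → 4

|E| = 4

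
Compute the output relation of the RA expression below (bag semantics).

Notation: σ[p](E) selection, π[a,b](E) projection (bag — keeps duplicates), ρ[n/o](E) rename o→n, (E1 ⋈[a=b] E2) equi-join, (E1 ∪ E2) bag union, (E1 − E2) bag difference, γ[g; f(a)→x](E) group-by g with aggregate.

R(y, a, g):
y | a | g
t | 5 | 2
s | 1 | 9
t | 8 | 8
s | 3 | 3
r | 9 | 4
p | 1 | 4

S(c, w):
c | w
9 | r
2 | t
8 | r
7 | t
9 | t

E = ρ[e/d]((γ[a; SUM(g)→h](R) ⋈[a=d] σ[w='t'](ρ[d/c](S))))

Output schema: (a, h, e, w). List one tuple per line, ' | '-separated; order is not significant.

Subexpression sizes:
  R → 6
  γ[a; SUM(g)→h](R) → 5
  S → 5
  ρ[d/c](S) → 5
  σ[w='t'](ρ[d/c](S)) → 3
  (γ[a; SUM(g)→h](R) ⋈[a=d] σ[w='t'](ρ[d/c](S))) → 1
  ρ[e/d]((γ[a; SUM(g)→h](R) ⋈[a=d] σ[w='t'](ρ[d/c](S)))) → 1

== RESULT ==
a | h | e | w
9 | 4 | 9 | t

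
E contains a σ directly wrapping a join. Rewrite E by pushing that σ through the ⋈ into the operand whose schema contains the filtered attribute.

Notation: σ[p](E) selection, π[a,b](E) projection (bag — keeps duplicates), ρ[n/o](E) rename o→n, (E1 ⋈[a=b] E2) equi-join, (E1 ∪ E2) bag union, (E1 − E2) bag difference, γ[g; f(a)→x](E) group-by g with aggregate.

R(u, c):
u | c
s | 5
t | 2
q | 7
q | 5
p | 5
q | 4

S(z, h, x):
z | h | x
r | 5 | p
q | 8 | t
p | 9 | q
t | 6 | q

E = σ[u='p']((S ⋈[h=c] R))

σ filters on u, owned by the right side.
E' = (S ⋈[h=c] σ[u='p'](R))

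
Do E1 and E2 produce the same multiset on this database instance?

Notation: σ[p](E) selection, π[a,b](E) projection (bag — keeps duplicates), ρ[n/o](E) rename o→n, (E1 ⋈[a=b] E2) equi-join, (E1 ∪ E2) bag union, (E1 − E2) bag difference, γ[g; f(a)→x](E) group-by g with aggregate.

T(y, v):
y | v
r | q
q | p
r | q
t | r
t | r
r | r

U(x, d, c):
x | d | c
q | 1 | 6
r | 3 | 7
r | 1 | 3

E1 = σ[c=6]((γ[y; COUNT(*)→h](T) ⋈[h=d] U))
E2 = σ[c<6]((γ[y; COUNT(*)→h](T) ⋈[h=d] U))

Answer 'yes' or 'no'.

E1 stepwise |·|:
  T → 6
  γ[y; COUNT(*)→h](T) → 3
  U → 3
  (γ[y; COUNT(*)→h](T) ⋈[h=d] U) → 3
  σ[c=6]((γ[y; COUNT(*)→h](T) ⋈[h=d] U)) → 1
E2 stepwise |·|:
  T → 6
  γ[y; COUNT(*)→h](T) → 3
  U → 3
  (γ[y; COUNT(*)→h](T) ⋈[h=d] U) → 3
  σ[c<6]((γ[y; COUNT(*)→h](T) ⋈[h=d] U)) → 1

E1 result:
y | h | x | d | c
q | 1 | q | 1 | 6
E2 result:
y | h | x | d | c
q | 1 | r | 1 | 3
Witness: ('q', 1, 'q', 1, 6) appears 1× in E1 but 0× in E2.

no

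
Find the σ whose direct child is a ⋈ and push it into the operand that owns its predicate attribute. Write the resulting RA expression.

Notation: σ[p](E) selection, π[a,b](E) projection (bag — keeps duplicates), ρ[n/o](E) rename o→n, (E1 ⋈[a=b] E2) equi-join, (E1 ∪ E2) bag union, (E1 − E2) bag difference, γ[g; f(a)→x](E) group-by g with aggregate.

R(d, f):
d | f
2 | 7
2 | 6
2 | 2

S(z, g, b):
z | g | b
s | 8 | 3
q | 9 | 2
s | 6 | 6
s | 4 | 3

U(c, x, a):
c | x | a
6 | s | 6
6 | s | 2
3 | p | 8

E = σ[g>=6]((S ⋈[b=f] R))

σ filters on g, owned by the left side.
E' = (σ[g>=6](S) ⋈[b=f] R)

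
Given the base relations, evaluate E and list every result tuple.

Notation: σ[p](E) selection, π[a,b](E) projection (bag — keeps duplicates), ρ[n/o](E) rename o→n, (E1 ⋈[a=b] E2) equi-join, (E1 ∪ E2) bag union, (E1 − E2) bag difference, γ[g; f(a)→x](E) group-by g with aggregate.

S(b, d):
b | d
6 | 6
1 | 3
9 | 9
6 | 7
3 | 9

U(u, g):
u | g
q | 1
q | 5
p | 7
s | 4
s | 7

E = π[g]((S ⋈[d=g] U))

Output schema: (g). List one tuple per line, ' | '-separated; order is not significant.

Stepwise |·|:
  S → 5
  U → 5
  (S ⋈[d=g] U) → 2
  π[g]((S ⋈[d=g] U)) → 2

== RESULT ==
g
7
7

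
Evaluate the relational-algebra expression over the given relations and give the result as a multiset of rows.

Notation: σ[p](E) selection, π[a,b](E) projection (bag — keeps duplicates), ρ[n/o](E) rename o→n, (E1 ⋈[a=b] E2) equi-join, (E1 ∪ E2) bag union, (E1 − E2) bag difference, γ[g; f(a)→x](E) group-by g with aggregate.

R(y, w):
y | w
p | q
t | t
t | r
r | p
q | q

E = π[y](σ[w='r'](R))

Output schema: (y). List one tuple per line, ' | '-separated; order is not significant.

Per-node cardinality:
  R → 5
  σ[w='r'](R) → 1
  π[y](σ[w='r'](R)) → 1

== RESULT ==
y
t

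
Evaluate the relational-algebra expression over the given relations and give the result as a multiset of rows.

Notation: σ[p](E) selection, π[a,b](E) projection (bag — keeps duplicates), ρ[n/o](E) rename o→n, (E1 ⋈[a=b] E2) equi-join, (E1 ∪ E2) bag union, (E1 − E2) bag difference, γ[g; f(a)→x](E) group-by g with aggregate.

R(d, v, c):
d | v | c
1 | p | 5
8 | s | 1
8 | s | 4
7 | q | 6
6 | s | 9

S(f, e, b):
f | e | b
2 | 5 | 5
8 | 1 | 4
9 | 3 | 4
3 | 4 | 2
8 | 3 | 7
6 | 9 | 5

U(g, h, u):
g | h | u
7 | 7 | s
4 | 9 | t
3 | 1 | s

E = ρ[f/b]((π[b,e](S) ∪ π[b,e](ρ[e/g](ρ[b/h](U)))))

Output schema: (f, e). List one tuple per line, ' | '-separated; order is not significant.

Subexpression sizes:
  S → 6
  π[b,e](S) → 6
  U → 3
  ρ[b/h](U) → 3
  ρ[e/g](ρ[b/h](U)) → 3
  π[b,e](ρ[e/g](ρ[b/h](U))) → 3
  (π[b,e](S) ∪ π[b,e](ρ[e/g](ρ[b/h](U)))) → 9
  ρ[f/b]((π[b,e](S) ∪ π[b,e](ρ[e/g](ρ[b/h](U))))) → 9

== RESULT ==
f | e
1 | 3
2 | 4
4 | 1
4 | 3
5 | 5
5 | 9
7 | 3
7 | 7
9 | 4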